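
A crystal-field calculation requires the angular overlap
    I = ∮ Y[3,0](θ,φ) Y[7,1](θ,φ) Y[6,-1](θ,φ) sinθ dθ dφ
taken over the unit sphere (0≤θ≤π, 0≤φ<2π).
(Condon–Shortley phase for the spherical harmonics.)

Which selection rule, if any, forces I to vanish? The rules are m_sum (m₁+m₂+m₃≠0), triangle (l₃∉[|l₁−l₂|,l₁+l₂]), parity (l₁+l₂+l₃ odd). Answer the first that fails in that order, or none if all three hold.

none

m₁+m₂+m₃ = 0 + 1 − 1 = 0  ✓
triangle: |3−7|=4 ≤ l₃=6 ≤ 3+7=10  ✓
parity: l₁+l₂+l₃ = 16 is even  ✓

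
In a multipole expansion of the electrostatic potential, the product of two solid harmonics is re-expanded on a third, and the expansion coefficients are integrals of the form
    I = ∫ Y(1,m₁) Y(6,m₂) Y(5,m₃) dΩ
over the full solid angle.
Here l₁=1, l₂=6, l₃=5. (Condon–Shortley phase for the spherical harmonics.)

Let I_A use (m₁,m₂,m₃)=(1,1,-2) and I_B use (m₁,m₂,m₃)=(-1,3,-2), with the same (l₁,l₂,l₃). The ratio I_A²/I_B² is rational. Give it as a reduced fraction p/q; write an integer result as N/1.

5/18

Same 1,6,5: normalisation and zero-m 3j drop out of the ratio.
A: Δ: 2! 0! 10! / 13! → 1/858; sum: t=0:+1/60480 = 1/60480; 3j²(1 6 5; 1 1 -2) = Δ·Π!·Σ² = 5/429  (sign -1)
B: Δ: 2! 0! 10! / 13! → 1/858; sum: t=2:+1/60480 = 1/60480; 3j²(1 6 5; -1 3 -2) = Δ·Π!·Σ² = 6/143  (sign -1)
I_A²/I_B² = (5/429)/(6/143) = 5/18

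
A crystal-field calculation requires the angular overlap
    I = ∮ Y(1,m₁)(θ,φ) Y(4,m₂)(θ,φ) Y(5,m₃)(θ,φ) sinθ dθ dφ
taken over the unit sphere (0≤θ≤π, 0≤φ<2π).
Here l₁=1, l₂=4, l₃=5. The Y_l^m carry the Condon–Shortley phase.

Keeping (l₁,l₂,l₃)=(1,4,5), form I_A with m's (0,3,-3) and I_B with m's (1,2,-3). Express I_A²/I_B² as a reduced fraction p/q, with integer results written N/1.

4/7

l's match ⇒ only the (l;m) 3-j factors differ between A and B.
A: triangle coeff Δ(1,4,5) = 1/495; Σ_t [0,0]: t=0:+1/5040 = 1/5040; (3j)²=16/495 [(1 4 5; 0 3 -3)], sign=+1
B: triangle coeff Δ(1,4,5) = 1/495; Σ_t [0,0]: t=0:+1/2880 = 1/2880; (3j)²=28/495 [(1 4 5; 1 2 -3)], sign=+1
I_A²/I_B² = (16/495)/(28/495) = 4/7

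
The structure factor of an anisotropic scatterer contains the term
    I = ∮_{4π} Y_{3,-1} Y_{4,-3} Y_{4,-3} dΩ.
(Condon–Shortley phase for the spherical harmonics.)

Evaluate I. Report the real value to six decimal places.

Σmᵢ = -7 ≠ 0, so the φ-integral vanishes; I = 0

0.000000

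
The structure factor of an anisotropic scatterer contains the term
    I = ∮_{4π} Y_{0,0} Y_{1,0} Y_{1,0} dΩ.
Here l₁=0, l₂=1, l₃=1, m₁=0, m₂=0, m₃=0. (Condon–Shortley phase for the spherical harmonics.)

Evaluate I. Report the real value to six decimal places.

Checks pass: Σm=0; 2 even; l₃=1∈[1,1].
(2·0+1)(2·1+1)(2·1+1) = 9
Δ: 0! 0! 2! / 3! → 1/3
sum: t=0:+1/1 = 1/1
3j²(0 1 1; 0 0 0) = Δ·Π!·Σ² = 1/3  (sign -1)
(m-triple is (0,0,0) — same symbol as above.)
combine: 4πI² = 9·1/3·1/3 = 1/1
take √, sign +1: I = 0.28209479

0.282095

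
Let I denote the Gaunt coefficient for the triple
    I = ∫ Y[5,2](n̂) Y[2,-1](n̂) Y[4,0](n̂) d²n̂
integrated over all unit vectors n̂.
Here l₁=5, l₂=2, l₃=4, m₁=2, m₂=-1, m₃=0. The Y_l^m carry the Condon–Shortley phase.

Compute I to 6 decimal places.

0.000000

m-sum = 2 − 1 + 0 = 1 ≠ 0 ⇒ I = 0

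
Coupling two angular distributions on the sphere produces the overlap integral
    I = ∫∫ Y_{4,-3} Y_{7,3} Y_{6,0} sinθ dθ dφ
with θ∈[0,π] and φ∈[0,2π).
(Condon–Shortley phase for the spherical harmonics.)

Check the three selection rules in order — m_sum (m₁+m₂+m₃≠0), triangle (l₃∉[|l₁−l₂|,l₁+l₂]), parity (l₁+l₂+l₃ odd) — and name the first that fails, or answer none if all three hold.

m₁+m₂+m₃ = -3 + 3 + 0 = 0  ✓
triangle: |4−7|=3 ≤ l₃=6 ≤ 4+7=11  ✓
parity: l₁+l₂+l₃ = 17 is odd  ✗

parity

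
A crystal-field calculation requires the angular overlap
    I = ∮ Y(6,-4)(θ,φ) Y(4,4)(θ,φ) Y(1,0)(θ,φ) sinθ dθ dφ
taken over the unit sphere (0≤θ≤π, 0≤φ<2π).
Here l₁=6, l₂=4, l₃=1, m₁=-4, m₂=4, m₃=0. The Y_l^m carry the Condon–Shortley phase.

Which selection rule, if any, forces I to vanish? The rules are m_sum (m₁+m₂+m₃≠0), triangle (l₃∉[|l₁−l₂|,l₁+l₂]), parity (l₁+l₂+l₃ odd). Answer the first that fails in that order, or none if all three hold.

azimuthal sum: -4 + 4 + 0 = 0  ✓
2 ≤ 1 ≤ 10 (triangle on l)  ✗
L = 6 + 4 + 1 = 11 (odd)

triangle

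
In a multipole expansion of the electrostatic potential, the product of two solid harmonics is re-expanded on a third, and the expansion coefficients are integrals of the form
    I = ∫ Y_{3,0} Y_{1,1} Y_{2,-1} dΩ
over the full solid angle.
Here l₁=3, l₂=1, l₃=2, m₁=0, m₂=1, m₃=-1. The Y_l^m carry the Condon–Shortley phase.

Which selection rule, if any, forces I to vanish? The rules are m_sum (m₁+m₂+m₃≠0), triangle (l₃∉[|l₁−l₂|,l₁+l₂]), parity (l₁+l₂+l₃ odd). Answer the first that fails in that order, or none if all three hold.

Σmᵢ = 0  ✓
l₃∈[|l₁−l₂|,l₁+l₂]=[2,4], have l₃=2  ✓
Σlᵢ = 6 ⇒ even  ✓

none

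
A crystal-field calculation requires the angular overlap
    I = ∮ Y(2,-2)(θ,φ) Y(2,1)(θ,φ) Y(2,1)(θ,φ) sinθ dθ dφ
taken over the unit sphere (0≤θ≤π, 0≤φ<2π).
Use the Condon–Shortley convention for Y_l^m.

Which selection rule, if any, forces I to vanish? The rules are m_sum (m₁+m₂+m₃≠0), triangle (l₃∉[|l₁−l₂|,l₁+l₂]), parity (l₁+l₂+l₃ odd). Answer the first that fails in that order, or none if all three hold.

m₁+m₂+m₃ = -2 + 1 + 1 = 0  ✓
triangle: |2−2|=0 ≤ l₃=2 ≤ 2+2=4  ✓
parity: l₁+l₂+l₃ = 6 is even  ✓

none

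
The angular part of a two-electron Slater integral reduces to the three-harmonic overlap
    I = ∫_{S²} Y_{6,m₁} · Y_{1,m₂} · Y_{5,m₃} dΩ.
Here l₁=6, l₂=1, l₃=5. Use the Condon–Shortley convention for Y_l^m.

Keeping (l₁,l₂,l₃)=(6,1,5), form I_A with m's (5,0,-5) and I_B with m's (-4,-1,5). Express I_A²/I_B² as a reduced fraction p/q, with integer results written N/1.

11/1

Same 6,1,5: normalisation and zero-m 3j drop out of the ratio.
A: Δ: 2! 10! 0! / 13! → 1/858; sum: t=1:−1/3628800 = -1/3628800; 3j²(6 1 5; 5 0 -5) = Δ·Π!·Σ² = 1/78  (sign -1)
B: Δ: 2! 10! 0! / 13! → 1/858; sum: t=0:+1/7257600 = 1/7257600; 3j²(6 1 5; -4 -1 5) = Δ·Π!·Σ² = 1/858  (sign +1)
I_A²/I_B² = (1/78)/(1/858) = 11/1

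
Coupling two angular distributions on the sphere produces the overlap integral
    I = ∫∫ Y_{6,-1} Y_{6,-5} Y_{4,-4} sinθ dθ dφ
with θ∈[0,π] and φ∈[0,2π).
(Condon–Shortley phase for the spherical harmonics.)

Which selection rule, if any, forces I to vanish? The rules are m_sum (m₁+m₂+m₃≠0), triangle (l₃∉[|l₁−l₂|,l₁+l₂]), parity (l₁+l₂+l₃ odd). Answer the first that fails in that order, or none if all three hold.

m_sum

azimuthal sum: -1 − 5 − 4 = -10  ✗
0 ≤ 4 ≤ 12 (triangle on l)
L = 6 + 6 + 4 = 16 (even)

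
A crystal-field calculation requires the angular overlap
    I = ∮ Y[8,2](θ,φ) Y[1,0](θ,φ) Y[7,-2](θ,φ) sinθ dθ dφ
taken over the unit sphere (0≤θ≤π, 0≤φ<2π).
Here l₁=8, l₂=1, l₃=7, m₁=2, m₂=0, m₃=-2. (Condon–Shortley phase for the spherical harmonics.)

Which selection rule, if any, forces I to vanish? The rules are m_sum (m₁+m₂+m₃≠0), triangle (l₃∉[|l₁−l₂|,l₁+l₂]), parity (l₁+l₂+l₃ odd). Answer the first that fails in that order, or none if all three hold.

none

m₁+m₂+m₃ = 2 + 0 − 2 = 0  ✓
triangle: |8−1|=7 ≤ l₃=7 ≤ 8+1=9  ✓
parity: l₁+l₂+l₃ = 16 is even  ✓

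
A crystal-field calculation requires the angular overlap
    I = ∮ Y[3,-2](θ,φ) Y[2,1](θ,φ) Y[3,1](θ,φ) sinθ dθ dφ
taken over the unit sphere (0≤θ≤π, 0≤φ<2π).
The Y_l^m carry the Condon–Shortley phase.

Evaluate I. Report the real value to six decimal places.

0.162868

Rules hold: Σm=0, L=8 even, 1≤3≤5.
N = 7·5·7 = 245
Δ = 2!·4!·2!/9! = 1/3780
Racah Σ t=0..2: t=0:+1/24 t=1:−1/4 t=2:+1/24 = -1/6
⇒ 3j(3 2 3; 0 0 0)² = 4/105, sgn +1
Racah Σ t=1..2: t=1:−1/48 t=2:+1/12 = 1/16
⇒ 3j(3 2 3; -2 1 1)² = 1/28, sgn +1
4πI² = N·(3j₀)²·(3jₘ)² = 1/3
I = +1·√(0.333333/4π) = 0.16286750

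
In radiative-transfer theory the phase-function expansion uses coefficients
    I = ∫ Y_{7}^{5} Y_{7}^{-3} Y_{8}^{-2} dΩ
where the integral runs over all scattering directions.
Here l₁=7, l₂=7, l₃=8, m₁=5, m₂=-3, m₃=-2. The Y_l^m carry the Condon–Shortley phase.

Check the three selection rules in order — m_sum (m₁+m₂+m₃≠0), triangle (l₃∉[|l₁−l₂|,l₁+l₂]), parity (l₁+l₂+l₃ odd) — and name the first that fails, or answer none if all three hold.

none

azimuthal sum: 5 − 3 − 2 = 0  ✓
0 ≤ 8 ≤ 14 (triangle on l)  ✓
L = 7 + 7 + 8 = 22 (even)  ✓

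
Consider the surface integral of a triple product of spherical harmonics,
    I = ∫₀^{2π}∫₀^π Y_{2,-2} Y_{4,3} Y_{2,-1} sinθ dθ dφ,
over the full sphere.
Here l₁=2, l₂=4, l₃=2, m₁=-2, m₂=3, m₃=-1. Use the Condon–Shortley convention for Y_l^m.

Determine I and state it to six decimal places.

-0.238414

Rules hold: Σm=0, L=8 even, 2≤2≤6.
N = 5·9·5 = 225
Δ = 4!·0!·4!/9! = 1/630
Racah Σ t=2..2: t=2:+1/16 = 1/16
⇒ 3j(2 4 2; 0 0 0)² = 2/35, sgn +1
Racah Σ t=4..4: t=4:+1/144 = 1/144
⇒ 3j(2 4 2; -2 3 -1)² = 1/18, sgn -1
4πI² = N·(3j₀)²·(3jₘ)² = 5/7
I = -1·√(0.714286/4π) = -0.23841361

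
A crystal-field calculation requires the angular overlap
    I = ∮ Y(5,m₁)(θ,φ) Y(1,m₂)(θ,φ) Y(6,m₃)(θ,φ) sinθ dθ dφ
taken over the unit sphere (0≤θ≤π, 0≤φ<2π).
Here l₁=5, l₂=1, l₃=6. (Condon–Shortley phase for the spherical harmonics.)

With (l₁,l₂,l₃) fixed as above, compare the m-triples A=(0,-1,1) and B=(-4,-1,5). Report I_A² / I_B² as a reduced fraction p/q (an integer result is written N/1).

l's match ⇒ only the (l;m) 3-j factors differ between A and B.
A: triangle coeff Δ(5,1,6) = 1/858; Σ_t [0,0]: t=0:+1/28800 = 1/28800; (3j)²=7/286 [(5 1 6; 0 -1 1)], sign=-1
B: triangle coeff Δ(5,1,6) = 1/858; Σ_t [0,0]: t=0:+1/725760 = 1/725760; (3j)²=5/78 [(5 1 6; -4 -1 5)], sign=-1
I_A²/I_B² = (7/286)/(5/78) = 21/55

21/55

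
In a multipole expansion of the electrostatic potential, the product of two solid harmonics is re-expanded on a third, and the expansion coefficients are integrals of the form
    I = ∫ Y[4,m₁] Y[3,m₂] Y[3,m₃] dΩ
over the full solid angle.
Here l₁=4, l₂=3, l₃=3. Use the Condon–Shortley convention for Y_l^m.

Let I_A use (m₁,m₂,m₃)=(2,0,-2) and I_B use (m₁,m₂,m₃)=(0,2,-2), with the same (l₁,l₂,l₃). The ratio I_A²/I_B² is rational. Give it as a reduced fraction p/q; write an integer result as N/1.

3/49

Shared (l₁,l₂,l₃)=(4,3,3): N and (l;000)² cancel in I_A²/I_B².
A: Δ = 4!·4!·2!/11! = 1/34650; Racah Σ t=1..2: t=1:−1/72 t=2:+1/96 = -1/288; ⇒ 3j(4 3 3; 2 0 -2)² = 1/462, sgn +1
B: Δ = 4!·4!·2!/11! = 1/34650; Racah Σ t=3..4: t=3:−1/72 t=4:+1/576 = -7/576; ⇒ 3j(4 3 3; 0 2 -2)² = 7/198, sgn +1
I_A²/I_B² = (1/462)/(7/198) = 3/49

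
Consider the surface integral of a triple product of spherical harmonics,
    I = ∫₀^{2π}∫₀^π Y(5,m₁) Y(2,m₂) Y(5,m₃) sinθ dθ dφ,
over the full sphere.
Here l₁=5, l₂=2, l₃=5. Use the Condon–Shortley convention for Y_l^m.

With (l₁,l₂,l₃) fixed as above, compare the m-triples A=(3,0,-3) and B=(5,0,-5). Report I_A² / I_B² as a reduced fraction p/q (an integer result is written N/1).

1/225

l's match ⇒ only the (l;m) 3-j factors differ between A and B.
A: triangle coeff Δ(5,2,5) = 1/38610; Σ_t [0,2]: t=0:+1/5760 t=1:−1/5040 t=2:+1/161280 = -1/53760; (3j)²=1/4290 [(5 2 5; 3 0 -3)], sign=-1
B: triangle coeff Δ(5,2,5) = 1/38610; Σ_t [0,0]: t=0:+1/161280 = 1/161280; (3j)²=15/286 [(5 2 5; 5 0 -5)], sign=+1
I_A²/I_B² = (1/4290)/(15/286) = 1/225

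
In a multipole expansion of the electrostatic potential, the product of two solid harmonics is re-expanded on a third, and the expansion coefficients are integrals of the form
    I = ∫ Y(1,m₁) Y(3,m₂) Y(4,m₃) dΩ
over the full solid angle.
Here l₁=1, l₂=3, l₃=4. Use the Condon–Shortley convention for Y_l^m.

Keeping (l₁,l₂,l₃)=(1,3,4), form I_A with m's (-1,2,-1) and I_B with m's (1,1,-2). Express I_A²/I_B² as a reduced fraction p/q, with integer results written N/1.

1/5

Same 1,3,4: normalisation and zero-m 3j drop out of the ratio.
A: Δ: 0! 2! 6! / 9! → 1/252; sum: t=0:+1/240 = 1/240; 3j²(1 3 4; -1 2 -1) = Δ·Π!·Σ² = 1/84  (sign -1)
B: Δ: 0! 2! 6! / 9! → 1/252; sum: t=0:+1/96 = 1/96; 3j²(1 3 4; 1 1 -2) = Δ·Π!·Σ² = 5/84  (sign +1)
I_A²/I_B² = (1/84)/(5/84) = 1/5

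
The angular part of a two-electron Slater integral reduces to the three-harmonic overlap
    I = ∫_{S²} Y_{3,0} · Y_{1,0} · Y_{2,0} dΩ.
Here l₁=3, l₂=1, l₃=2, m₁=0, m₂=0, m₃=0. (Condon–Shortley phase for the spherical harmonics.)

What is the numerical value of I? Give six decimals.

Rules hold: Σm=0, L=6 even, 2≤2≤4.
N = 7·3·5 = 105
Δ = 2!·4!·0!/7! = 1/105
Racah Σ t=1..1: t=1:−1/4 = -1/4
⇒ 3j(3 1 2; 0 0 0)² = 3/35, sgn -1
(m-triple is (0,0,0) — same symbol as above.)
4πI² = N·(3j₀)²·(3jₘ)² = 27/35
I = +1·√(0.771429/4π) = 0.24776670

0.247767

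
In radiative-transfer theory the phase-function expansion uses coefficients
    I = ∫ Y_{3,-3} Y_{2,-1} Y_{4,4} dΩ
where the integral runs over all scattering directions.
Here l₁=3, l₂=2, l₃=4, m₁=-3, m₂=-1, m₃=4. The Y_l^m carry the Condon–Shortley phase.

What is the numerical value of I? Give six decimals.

0.000000

Σlᵢ=9 odd — θ-integrand is odd under cosθ→−cosθ; I=0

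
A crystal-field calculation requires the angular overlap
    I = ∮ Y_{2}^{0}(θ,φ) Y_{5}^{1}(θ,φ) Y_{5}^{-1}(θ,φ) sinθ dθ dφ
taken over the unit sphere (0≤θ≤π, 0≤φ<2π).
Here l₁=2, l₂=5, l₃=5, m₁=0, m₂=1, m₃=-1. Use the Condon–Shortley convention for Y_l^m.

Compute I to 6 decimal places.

Checks pass: Σm=0; 12 even; l₃=5∈[3,7].
(2·2+1)(2·5+1)(2·5+1) = 605
Δ: 2! 2! 8! / 13! → 1/38610
sum: t=0:+1/2880 t=1:−1/576 t=2:+1/2880 = -1/960
3j²(2 5 5; 0 0 0) = Δ·Π!·Σ² = 10/429  (sign +1)
sum: t=0:+1/5760 t=1:−1/720 t=2:+1/2304 = -1/1280
3j²(2 5 5; 0 1 -1) = Δ·Π!·Σ² = 27/1430  (sign -1)
combine: 4πI² = 605·10/429·27/1430 = 45/169
take √, sign -1: I = -0.14556534

-0.145565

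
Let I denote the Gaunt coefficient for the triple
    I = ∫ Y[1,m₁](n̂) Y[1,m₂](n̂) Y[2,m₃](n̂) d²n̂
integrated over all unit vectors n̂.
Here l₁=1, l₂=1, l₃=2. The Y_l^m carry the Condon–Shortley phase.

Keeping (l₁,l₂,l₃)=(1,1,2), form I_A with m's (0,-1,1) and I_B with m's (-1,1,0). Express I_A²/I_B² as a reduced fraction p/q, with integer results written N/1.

3/1

l's match ⇒ only the (l;m) 3-j factors differ between A and B.
A: triangle coeff Δ(1,1,2) = 1/30; Σ_t [0,0]: t=0:+1/2 = 1/2; (3j)²=1/10 [(1 1 2; 0 -1 1)], sign=-1
B: triangle coeff Δ(1,1,2) = 1/30; Σ_t [0,0]: t=0:+1/4 = 1/4; (3j)²=1/30 [(1 1 2; -1 1 0)], sign=+1
I_A²/I_B² = (1/10)/(1/30) = 3/1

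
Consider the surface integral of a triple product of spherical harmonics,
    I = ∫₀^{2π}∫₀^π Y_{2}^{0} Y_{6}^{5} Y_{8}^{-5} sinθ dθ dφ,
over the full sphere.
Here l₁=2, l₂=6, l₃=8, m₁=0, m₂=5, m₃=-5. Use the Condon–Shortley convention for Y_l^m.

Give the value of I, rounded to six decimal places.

-0.129814

m-sum 0 ✓  L=16 even ✓  4≤8≤8 ✓
Π(2lᵢ+1) = 5×13×17 = 1105
triangle coeff Δ(2,6,8) = 1/30940
Σ_t [0,0]: t=0:+1/2073600 = 1/2073600
(3j)²=28/1105 [(2 6 8; 0 0 0)], sign=+1
Σ_t [0,0]: t=0:+1/159667200 = 1/159667200
(3j)²=9/1190 [(2 6 8; 0 5 -5)], sign=-1
⇒ 4πI² = 18/85
I = (-1)√(18/85/(4π)) = -0.12981410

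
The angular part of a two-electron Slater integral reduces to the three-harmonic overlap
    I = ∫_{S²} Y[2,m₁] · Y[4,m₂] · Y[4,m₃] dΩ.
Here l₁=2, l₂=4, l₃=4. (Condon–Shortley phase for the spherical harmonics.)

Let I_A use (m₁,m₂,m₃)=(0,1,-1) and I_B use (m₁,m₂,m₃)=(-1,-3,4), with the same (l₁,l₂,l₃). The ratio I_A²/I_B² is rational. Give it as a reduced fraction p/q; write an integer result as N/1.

289/588

Shared (l₁,l₂,l₃)=(2,4,4): N and (l;000)² cancel in I_A²/I_B².
A: Δ = 2!·2!·6!/11! = 1/13860; Racah Σ t=0..2: t=0:+1/480 t=1:−1/48 t=2:+1/144 = -17/1440; ⇒ 3j(2 4 4; 0 1 -1)² = 289/13860, sgn +1
B: Δ = 2!·2!·6!/11! = 1/13860; Racah Σ t=1..1: t=1:−1/1440 = -1/1440; ⇒ 3j(2 4 4; -1 -3 4)² = 7/165, sgn -1
I_A²/I_B² = (289/13860)/(7/165) = 289/588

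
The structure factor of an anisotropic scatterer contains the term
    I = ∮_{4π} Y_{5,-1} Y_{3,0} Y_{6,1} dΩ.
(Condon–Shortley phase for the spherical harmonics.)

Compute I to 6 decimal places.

Rules hold: Σm=0, L=14 even, 2≤6≤8.
N = 11·7·13 = 1001
Δ = 2!·8!·4!/15! = 1/675675
Racah Σ t=0..2: t=0:+1/8640 t=1:−1/2304 t=2:+1/8640 = -7/34560
⇒ 3j(5 3 6; 0 0 0)² = 7/429, sgn -1
Racah Σ t=0..2: t=0:+1/17280 t=1:−1/2880 t=2:+1/6912 = -1/6912
⇒ 3j(5 3 6; -1 0 1)² = 5/429, sgn +1
4πI² = N·(3j₀)²·(3jₘ)² = 245/1287
I = -1·√(0.190365/4π) = -0.12308038

-0.123080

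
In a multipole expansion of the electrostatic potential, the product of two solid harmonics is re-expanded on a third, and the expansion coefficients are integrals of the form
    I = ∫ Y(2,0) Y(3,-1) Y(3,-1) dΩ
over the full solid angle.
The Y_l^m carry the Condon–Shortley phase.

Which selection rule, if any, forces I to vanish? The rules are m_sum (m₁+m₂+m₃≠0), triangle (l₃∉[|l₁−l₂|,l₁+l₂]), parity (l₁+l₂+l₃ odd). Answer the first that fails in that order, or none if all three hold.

m_sum

azimuthal sum: 0 − 1 − 1 = -2  ✗
1 ≤ 3 ≤ 5 (triangle on l)
L = 2 + 3 + 3 = 8 (even)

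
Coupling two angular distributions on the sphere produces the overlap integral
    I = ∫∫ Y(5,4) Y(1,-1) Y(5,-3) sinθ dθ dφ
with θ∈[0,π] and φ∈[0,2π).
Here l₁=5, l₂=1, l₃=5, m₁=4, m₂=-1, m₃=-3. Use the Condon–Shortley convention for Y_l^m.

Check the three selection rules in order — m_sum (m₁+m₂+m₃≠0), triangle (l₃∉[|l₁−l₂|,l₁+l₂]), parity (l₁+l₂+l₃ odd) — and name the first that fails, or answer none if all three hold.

parity

Σmᵢ = 0  ✓
l₃∈[|l₁−l₂|,l₁+l₂]=[4,6], have l₃=5  ✓
Σlᵢ = 11 ⇒ odd  ✗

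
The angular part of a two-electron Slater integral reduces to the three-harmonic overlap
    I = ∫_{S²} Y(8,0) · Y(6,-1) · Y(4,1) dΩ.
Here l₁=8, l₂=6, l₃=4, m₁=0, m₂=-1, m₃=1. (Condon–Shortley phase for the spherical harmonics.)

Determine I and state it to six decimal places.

0.023683

Checks pass: Σm=0; 18 even; l₃=4∈[2,14].
(2·8+1)(2·6+1)(2·4+1) = 1989
Δ: 10! 6! 2! / 19! → 1/23279256
sum: t=4:+1/1658880 t=5:−1/518400 t=6:+1/1658880 = -1/1382400
3j²(8 6 4; 0 0 0) = Δ·Π!·Σ² = 504/46189  (sign -1)
sum: t=3:−1/7257600 t=4:+1/829440 t=5:−1/1036800 = 1/9676800
3j²(8 6 4; 0 -1 1) = Δ·Π!·Σ² = 15/46189  (sign -1)
combine: 4πI² = 1989·504/46189·15/46189 = 68040/9653501
take √, sign +1: I = 0.02368290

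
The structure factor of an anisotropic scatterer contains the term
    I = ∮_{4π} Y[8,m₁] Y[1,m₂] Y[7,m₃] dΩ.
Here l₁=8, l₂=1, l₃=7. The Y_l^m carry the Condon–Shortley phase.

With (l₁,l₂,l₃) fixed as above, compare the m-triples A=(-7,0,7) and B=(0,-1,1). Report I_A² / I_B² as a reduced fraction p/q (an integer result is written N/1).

l's match ⇒ only the (l;m) 3-j factors differ between A and B.
A: triangle coeff Δ(8,1,7) = 1/2040; Σ_t [1,1]: t=1:−1/87178291200 = -1/87178291200; (3j)²=1/136 [(8 1 7; -7 0 7)], sign=-1
B: triangle coeff Δ(8,1,7) = 1/2040; Σ_t [0,0]: t=0:+1/58060800 = 1/58060800; (3j)²=7/510 [(8 1 7; 0 -1 1)], sign=+1
I_A²/I_B² = (1/136)/(7/510) = 15/28

15/28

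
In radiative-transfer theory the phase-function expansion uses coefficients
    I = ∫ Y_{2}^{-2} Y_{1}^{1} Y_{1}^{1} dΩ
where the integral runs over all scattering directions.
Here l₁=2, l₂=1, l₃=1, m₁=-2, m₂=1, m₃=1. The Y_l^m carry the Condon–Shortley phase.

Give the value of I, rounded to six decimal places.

Rules hold: Σm=0, L=4 even, 1≤1≤3.
N = 5·3·3 = 45
Δ = 2!·2!·0!/5! = 1/30
Racah Σ t=1..1: t=1:−1/1 = -1/1
⇒ 3j(2 1 1; 0 0 0)² = 2/15, sgn +1
Racah Σ t=2..2: t=2:+1/4 = 1/4
⇒ 3j(2 1 1; -2 1 1)² = 1/5, sgn +1
4πI² = N·(3j₀)²·(3jₘ)² = 6/5
I = +1·√(1.2/4π) = 0.30901936

0.309019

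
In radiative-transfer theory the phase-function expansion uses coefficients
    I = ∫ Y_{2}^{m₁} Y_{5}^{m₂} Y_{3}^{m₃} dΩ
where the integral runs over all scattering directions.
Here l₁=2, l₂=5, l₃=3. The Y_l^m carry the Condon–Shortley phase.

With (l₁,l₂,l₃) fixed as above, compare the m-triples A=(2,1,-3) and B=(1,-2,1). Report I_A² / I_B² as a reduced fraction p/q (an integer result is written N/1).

1/105

Shared (l₁,l₂,l₃)=(2,5,3): N and (l;000)² cancel in I_A²/I_B².
A: Δ = 4!·0!·6!/11! = 1/2310; Racah Σ t=0..0: t=0:+1/17280 = 1/17280; ⇒ 3j(2 5 3; 2 1 -3)² = 1/2310, sgn +1
B: Δ = 4!·0!·6!/11! = 1/2310; Racah Σ t=1..1: t=1:−1/288 = -1/288; ⇒ 3j(2 5 3; 1 -2 1)² = 1/22, sgn -1
I_A²/I_B² = (1/2310)/(1/22) = 1/105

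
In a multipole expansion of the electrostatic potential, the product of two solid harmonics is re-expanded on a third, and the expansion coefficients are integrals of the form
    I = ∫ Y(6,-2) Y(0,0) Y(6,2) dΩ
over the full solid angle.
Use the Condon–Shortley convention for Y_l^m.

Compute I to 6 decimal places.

Checks pass: Σm=0; 12 even; l₃=6∈[6,6].
(2·6+1)(2·0+1)(2·6+1) = 169
Δ: 0! 12! 0! / 13! → 1/13
sum: t=0:+1/518400 = 1/518400
3j²(6 0 6; 0 0 0) = Δ·Π!·Σ² = 1/13  (sign +1)
sum: t=0:+1/967680 = 1/967680
3j²(6 0 6; -2 0 2) = Δ·Π!·Σ² = 1/13  (sign +1)
combine: 4πI² = 169·1/13·1/13 = 1/1
take √, sign +1: I = 0.28209479

0.282095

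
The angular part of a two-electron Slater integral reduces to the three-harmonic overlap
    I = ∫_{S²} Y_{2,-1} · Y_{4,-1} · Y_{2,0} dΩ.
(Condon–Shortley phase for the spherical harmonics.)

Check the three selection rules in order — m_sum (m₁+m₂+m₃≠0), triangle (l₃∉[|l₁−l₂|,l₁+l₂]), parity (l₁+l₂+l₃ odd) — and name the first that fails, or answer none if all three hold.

m₁+m₂+m₃ = -1 − 1 + 0 = -2  ✗
triangle: |2−4|=2 ≤ l₃=2 ≤ 2+4=6
parity: l₁+l₂+l₃ = 8 is even

m_sum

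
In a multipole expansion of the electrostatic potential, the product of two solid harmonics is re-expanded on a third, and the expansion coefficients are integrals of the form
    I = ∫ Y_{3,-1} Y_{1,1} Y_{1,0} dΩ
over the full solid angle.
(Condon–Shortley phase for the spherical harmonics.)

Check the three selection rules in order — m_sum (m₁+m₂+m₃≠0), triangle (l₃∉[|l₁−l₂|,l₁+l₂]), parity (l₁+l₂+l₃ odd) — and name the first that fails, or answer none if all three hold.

m₁+m₂+m₃ = -1 + 1 + 0 = 0  ✓
triangle: |3−1|=2 ≤ l₃=1 ≤ 3+1=4  ✗
parity: l₁+l₂+l₃ = 5 is odd

triangle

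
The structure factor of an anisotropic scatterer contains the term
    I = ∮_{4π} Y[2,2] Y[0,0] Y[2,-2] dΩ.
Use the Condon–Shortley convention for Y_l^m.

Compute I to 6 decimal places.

Checks pass: Σm=0; 4 even; l₃=2∈[2,2].
(2·2+1)(2·0+1)(2·2+1) = 25
Δ: 0! 4! 0! / 5! → 1/5
sum: t=0:+1/4 = 1/4
3j²(2 0 2; 0 0 0) = Δ·Π!·Σ² = 1/5  (sign +1)
sum: t=0:+1/24 = 1/24
3j²(2 0 2; 2 0 -2) = Δ·Π!·Σ² = 1/5  (sign +1)
combine: 4πI² = 25·1/5·1/5 = 1/1
take √, sign +1: I = 0.28209479

0.282095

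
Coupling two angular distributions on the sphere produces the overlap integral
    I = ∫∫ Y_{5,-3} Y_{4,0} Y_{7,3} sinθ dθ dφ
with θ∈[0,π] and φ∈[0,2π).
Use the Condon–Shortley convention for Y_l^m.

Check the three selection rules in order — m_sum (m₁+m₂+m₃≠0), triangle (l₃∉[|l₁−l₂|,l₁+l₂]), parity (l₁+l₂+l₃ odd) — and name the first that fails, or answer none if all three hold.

none

Σmᵢ = 0  ✓
l₃∈[|l₁−l₂|,l₁+l₂]=[1,9], have l₃=7  ✓
Σlᵢ = 16 ⇒ even  ✓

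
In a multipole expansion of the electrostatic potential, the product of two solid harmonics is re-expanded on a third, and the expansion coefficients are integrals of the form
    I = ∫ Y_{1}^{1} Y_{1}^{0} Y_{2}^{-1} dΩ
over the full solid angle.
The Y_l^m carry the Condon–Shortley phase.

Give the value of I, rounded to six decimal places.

-0.218510

Checks pass: Σm=0; 4 even; l₃=2∈[0,2].
(2·1+1)(2·1+1)(2·2+1) = 45
Δ: 0! 2! 2! / 5! → 1/30
sum: t=0:+1/1 = 1/1
3j²(1 1 2; 0 0 0) = Δ·Π!·Σ² = 2/15  (sign +1)
sum: t=0:+1/2 = 1/2
3j²(1 1 2; 1 0 -1) = Δ·Π!·Σ² = 1/10  (sign -1)
combine: 4πI² = 45·2/15·1/10 = 3/5
take √, sign -1: I = -0.21850969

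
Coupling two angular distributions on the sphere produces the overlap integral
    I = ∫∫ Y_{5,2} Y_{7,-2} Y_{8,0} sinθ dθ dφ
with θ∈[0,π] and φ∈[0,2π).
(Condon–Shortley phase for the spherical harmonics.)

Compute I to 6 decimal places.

m-sum 0 ✓  L=20 even ✓  2≤8≤12 ✓
Π(2lᵢ+1) = 11×15×17 = 2805
triangle coeff Δ(5,7,8) = 1/814773960
Σ_t [0,4]: t=0:+1/87091200 t=1:−1/4976640 t=2:+1/2073600 t=3:−1/4976640 t=4:+1/87091200 = 1/9676800
(3j)²=360/46189 [(5 7 8; 0 0 0)], sign=+1
Σ_t [0,3]: t=0:+1/12441600 t=1:−1/4976640 t=2:+1/14515200 t=3:−1/348364800 = -19/348364800
(3j)²=19/2431 [(5 7 8; 2 -2 0)], sign=-1
⇒ 4πI² = 5400/31603
I = (-1)√(5400/31603/(4π)) = -0.11660785

-0.116608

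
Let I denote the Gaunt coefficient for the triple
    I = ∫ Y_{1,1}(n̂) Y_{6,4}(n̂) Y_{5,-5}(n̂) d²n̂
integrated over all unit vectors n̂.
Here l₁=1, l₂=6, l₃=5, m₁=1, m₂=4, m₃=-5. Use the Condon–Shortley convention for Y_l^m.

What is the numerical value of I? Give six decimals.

0.040859

Rules hold: Σm=0, L=12 even, 5≤5≤7.
N = 3·13·11 = 429
Δ = 2!·0!·10!/13! = 1/858
Racah Σ t=1..1: t=1:−1/14400 = -1/14400
⇒ 3j(1 6 5; 0 0 0)² = 6/143, sgn +1
Racah Σ t=0..0: t=0:+1/7257600 = 1/7257600
⇒ 3j(1 6 5; 1 4 -5)² = 1/858, sgn +1
4πI² = N·(3j₀)²·(3jₘ)² = 3/143
I = +1·√(0.020979/4π) = 0.04085899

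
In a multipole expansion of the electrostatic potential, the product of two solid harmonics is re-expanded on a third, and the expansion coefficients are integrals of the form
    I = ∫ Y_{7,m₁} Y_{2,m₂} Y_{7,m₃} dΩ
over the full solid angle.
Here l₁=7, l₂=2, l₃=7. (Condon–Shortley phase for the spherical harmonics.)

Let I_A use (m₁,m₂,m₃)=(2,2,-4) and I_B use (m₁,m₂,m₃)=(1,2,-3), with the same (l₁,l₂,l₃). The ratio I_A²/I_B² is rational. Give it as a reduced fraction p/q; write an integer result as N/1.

Same 7,2,7: normalisation and zero-m 3j drop out of the ratio.
A: Δ: 2! 12! 2! / 17! → 1/185640; sum: t=2:+1/8709120 = 1/8709120; 3j²(7 2 7; 2 2 -4) = Δ·Π!·Σ² = 55/3094  (sign -1)
B: Δ: 2! 12! 2! / 17! → 1/185640; sum: t=2:+1/3870720 = 1/3870720; 3j²(7 2 7; 1 2 -3) = Δ·Π!·Σ² = 135/6188  (sign +1)
I_A²/I_B² = (55/3094)/(135/6188) = 22/27

22/27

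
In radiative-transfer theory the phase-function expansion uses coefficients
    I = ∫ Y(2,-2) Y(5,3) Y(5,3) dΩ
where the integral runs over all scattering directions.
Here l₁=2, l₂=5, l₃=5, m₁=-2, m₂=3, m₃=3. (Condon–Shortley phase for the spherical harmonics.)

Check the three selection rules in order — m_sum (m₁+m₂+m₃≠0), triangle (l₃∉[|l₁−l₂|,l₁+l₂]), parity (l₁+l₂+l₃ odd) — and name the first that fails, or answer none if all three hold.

m_sum

azimuthal sum: -2 + 3 + 3 = 4  ✗
3 ≤ 5 ≤ 7 (triangle on l)
L = 2 + 5 + 5 = 12 (even)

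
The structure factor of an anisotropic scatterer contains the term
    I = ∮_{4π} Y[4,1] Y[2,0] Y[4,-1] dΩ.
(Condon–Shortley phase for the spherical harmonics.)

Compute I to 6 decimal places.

Checks pass: Σm=0; 10 even; l₃=4∈[2,6].
(2·4+1)(2·2+1)(2·4+1) = 405
Δ: 2! 6! 2! / 11! → 1/13860
sum: t=0:+1/192 t=1:−1/36 t=2:+1/192 = -5/288
3j²(4 2 4; 0 0 0) = Δ·Π!·Σ² = 20/693  (sign -1)
sum: t=0:+1/144 t=1:−1/48 t=2:+1/480 = -17/1440
3j²(4 2 4; 1 0 -1) = Δ·Π!·Σ² = 289/13860  (sign +1)
combine: 4πI² = 405·20/693·289/13860 = 1445/5929
take √, sign -1: I = -0.13926381

-0.139264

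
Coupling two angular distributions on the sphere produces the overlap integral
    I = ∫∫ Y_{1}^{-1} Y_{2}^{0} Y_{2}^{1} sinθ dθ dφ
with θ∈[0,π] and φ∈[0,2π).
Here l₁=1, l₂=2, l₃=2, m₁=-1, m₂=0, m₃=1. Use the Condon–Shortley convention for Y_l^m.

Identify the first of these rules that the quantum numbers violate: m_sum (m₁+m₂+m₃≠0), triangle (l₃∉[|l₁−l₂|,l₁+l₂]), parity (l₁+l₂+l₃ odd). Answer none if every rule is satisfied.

Σmᵢ = 0  ✓
l₃∈[|l₁−l₂|,l₁+l₂]=[1,3], have l₃=2  ✓
Σlᵢ = 5 ⇒ odd  ✗

parity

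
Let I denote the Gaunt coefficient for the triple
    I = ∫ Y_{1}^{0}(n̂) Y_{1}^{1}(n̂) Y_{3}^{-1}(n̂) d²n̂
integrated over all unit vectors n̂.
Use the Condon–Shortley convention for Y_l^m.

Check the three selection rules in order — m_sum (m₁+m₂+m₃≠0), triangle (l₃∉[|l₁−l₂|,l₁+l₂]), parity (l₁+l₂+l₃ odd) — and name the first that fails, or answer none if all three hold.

triangle

Σmᵢ = 0  ✓
l₃∈[|l₁−l₂|,l₁+l₂]=[0,2], have l₃=3  ✗
Σlᵢ = 5 ⇒ odd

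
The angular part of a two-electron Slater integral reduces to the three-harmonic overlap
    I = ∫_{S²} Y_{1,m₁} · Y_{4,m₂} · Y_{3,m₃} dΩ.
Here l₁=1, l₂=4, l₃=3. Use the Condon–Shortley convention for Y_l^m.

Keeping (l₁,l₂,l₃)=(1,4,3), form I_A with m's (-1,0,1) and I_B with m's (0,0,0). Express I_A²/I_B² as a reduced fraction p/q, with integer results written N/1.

3/8

Same 1,4,3: normalisation and zero-m 3j drop out of the ratio.
A: Δ: 2! 0! 6! / 9! → 1/252; sum: t=2:+1/96 = 1/96; 3j²(1 4 3; -1 0 1) = Δ·Π!·Σ² = 1/42  (sign +1)
B: Δ: 2! 0! 6! / 9! → 1/252; sum: t=1:−1/36 = -1/36; 3j²(1 4 3; 0 0 0) = Δ·Π!·Σ² = 4/63  (sign +1)
I_A²/I_B² = (1/42)/(4/63) = 3/8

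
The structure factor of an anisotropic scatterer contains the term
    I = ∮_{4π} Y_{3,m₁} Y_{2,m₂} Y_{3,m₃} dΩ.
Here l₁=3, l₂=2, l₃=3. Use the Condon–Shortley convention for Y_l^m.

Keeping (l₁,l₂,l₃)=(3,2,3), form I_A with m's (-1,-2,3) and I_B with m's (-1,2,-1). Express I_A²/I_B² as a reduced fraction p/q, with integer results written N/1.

5/12

Same 3,2,3: normalisation and zero-m 3j drop out of the ratio.
A: Δ: 2! 4! 2! / 9! → 1/3780; sum: t=0:+1/96 = 1/96; 3j²(3 2 3; -1 -2 3) = Δ·Π!·Σ² = 1/42  (sign +1)
B: Δ: 2! 4! 2! / 9! → 1/3780; sum: t=2:+1/16 = 1/16; 3j²(3 2 3; -1 2 -1) = Δ·Π!·Σ² = 2/35  (sign +1)
I_A²/I_B² = (1/42)/(2/35) = 5/12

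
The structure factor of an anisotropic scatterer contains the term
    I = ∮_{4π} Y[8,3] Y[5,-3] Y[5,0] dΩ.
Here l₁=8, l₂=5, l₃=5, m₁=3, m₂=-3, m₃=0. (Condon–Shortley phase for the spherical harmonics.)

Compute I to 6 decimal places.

0.078761

Rules hold: Σm=0, L=18 even, 3≤5≤13.
N = 17·11·11 = 2057
Δ = 8!·8!·2!/19! = 1/37413090
Racah Σ t=3..5: t=3:−1/1036800 t=4:+1/331776 t=5:−1/1036800 = 1/921600
⇒ 3j(8 5 5; 0 0 0)² = 490/46189, sgn -1
Racah Σ t=0..2: t=0:+1/58060800 t=1:−1/2903040 t=2:+1/2073600 = 1/6451200
⇒ 3j(8 5 5; 3 -3 0)² = 15/4199, sgn -1
4πI² = N·(3j₀)²·(3jₘ)² = 80850/1037153
I = +1·√(0.0779538/4π) = 0.07876144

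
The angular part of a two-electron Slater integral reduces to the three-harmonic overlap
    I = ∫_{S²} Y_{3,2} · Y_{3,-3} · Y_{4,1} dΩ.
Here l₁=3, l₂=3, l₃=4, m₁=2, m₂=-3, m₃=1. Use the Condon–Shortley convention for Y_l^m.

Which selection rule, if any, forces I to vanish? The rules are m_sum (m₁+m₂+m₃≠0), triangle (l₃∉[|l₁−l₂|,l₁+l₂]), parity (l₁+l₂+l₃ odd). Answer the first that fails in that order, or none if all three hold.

none

m₁+m₂+m₃ = 2 − 3 + 1 = 0  ✓
triangle: |3−3|=0 ≤ l₃=4 ≤ 3+3=6  ✓
parity: l₁+l₂+l₃ = 10 is even  ✓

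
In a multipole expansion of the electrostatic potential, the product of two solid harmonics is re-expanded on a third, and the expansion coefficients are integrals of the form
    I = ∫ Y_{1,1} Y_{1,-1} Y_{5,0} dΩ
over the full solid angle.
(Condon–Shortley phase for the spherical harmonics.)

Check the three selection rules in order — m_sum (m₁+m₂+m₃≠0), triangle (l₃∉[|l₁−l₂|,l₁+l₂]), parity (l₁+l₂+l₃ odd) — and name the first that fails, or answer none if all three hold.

triangle

azimuthal sum: 1 − 1 + 0 = 0  ✓
0 ≤ 5 ≤ 2 (triangle on l)  ✗
L = 1 + 1 + 5 = 7 (odd)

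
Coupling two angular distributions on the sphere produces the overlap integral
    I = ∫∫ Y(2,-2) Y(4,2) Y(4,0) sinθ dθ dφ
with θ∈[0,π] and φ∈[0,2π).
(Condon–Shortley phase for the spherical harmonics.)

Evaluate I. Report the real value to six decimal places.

-0.190365

m-sum 0 ✓  L=10 even ✓  2≤4≤6 ✓
Π(2lᵢ+1) = 5×9×9 = 405
triangle coeff Δ(2,4,4) = 1/13860
Σ_t [0,2]: t=0:+1/192 t=1:−1/36 t=2:+1/192 = -5/288
(3j)²=20/693 [(2 4 4; 0 0 0)], sign=-1
Σ_t [2,2]: t=2:+1/192 = 1/192
(3j)²=3/77 [(2 4 4; -2 2 0)], sign=+1
⇒ 4πI² = 2700/5929
I = (-1)√(2700/5929/(4π)) = -0.19036462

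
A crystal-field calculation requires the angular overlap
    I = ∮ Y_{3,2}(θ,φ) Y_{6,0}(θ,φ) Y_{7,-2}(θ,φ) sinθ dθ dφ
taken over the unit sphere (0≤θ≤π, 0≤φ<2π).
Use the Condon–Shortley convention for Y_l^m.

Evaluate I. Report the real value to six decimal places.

-0.086087

Rules hold: Σm=0, L=16 even, 3≤7≤9.
N = 7·13·15 = 1365
Δ = 2!·4!·10!/17! = 1/2042040
Racah Σ t=0..2: t=0:+1/207360 t=1:−1/57600 t=2:+1/207360 = -1/129600
⇒ 3j(3 6 7; 0 0 0)² = 168/12155, sgn +1
Racah Σ t=0..1: t=0:+1/207360 t=1:−1/345600 = 1/518400
⇒ 3j(3 6 7; 2 0 -2)² = 12/2431, sgn -1
4πI² = N·(3j₀)²·(3jₘ)² = 42336/454597
I = -1·√(0.0931286/4π) = -0.08608683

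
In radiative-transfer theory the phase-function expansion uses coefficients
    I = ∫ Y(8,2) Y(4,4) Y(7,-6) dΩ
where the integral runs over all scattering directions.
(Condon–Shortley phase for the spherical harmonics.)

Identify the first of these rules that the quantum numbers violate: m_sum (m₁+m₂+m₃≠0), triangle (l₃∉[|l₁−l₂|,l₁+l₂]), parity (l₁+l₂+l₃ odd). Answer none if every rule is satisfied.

m₁+m₂+m₃ = 2 + 4 − 6 = 0  ✓
triangle: |8−4|=4 ≤ l₃=7 ≤ 8+4=12  ✓
parity: l₁+l₂+l₃ = 19 is odd  ✗

parity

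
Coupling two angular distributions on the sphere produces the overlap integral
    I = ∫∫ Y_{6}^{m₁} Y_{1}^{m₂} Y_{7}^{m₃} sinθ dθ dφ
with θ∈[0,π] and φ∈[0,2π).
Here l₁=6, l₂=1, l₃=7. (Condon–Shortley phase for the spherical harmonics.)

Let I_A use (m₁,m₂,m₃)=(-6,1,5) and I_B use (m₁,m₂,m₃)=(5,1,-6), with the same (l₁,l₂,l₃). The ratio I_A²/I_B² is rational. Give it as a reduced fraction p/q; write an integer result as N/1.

1/78

l's match ⇒ only the (l;m) 3-j factors differ between A and B.
A: triangle coeff Δ(6,1,7) = 1/1365; Σ_t [0,0]: t=0:+1/958003200 = 1/958003200; (3j)²=1/1365 [(6 1 7; -6 1 5)], sign=+1
B: triangle coeff Δ(6,1,7) = 1/1365; Σ_t [0,0]: t=0:+1/79833600 = 1/79833600; (3j)²=2/35 [(6 1 7; 5 1 -6)], sign=-1
I_A²/I_B² = (1/1365)/(2/35) = 1/78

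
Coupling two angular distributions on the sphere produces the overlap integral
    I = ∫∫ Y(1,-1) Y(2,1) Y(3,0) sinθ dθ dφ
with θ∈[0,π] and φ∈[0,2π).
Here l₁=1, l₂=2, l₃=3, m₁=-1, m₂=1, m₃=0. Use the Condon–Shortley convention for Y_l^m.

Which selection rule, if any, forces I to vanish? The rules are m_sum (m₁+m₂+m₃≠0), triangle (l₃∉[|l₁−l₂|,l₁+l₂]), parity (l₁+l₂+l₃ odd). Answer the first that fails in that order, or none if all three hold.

none

m₁+m₂+m₃ = -1 + 1 + 0 = 0  ✓
triangle: |1−2|=1 ≤ l₃=3 ≤ 1+2=3  ✓
parity: l₁+l₂+l₃ = 6 is even  ✓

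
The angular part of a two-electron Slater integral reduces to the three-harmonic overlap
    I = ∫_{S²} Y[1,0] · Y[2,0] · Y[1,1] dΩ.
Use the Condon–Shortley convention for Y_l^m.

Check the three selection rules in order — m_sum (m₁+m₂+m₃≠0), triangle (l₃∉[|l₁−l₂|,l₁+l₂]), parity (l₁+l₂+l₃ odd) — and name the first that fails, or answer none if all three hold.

m₁+m₂+m₃ = 0 + 0 + 1 = 1  ✗
triangle: |1−2|=1 ≤ l₃=1 ≤ 1+2=3
parity: l₁+l₂+l₃ = 4 is even

m_sum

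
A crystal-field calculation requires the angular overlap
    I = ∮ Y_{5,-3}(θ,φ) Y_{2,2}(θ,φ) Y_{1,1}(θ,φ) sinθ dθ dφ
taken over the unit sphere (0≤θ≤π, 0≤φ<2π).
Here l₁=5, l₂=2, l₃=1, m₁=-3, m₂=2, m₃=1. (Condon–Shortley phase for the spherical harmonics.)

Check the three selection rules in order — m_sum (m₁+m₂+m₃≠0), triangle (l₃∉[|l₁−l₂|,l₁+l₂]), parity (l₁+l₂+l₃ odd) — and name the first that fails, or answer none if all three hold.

azimuthal sum: -3 + 2 + 1 = 0  ✓
3 ≤ 1 ≤ 7 (triangle on l)  ✗
L = 5 + 2 + 1 = 8 (even)

triangle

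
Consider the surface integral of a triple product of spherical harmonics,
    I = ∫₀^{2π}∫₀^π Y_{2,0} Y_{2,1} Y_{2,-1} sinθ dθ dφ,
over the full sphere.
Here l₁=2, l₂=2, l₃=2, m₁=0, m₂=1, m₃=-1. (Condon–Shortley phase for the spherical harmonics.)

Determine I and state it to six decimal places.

-0.090112

Checks pass: Σm=0; 6 even; l₃=2∈[0,4].
(2·2+1)(2·2+1)(2·2+1) = 125
Δ: 2! 2! 2! / 7! → 1/630
sum: t=0:+1/8 t=1:−1/1 t=2:+1/8 = -3/4
3j²(2 2 2; 0 0 0) = Δ·Π!·Σ² = 2/35  (sign -1)
sum: t=1:−1/2 t=2:+1/4 = -1/4
3j²(2 2 2; 0 1 -1) = Δ·Π!·Σ² = 1/70  (sign +1)
combine: 4πI² = 125·2/35·1/70 = 5/49
take √, sign -1: I = -0.09011188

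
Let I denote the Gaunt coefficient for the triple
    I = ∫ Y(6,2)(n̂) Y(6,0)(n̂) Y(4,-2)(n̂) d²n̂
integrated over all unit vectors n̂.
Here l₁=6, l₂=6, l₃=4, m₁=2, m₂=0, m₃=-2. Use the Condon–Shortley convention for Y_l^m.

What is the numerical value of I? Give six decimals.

m-sum 0 ✓  L=16 even ✓  0≤4≤12 ✓
Π(2lᵢ+1) = 13×13×9 = 1521
triangle coeff Δ(6,6,4) = 1/15315300
Σ_t [2,6]: t=2:+1/829440 t=3:−1/25920 t=4:+1/9216 t=5:−1/25920 t=6:+1/829440 = 7/207360
(3j)²=28/2431 [(6 6 4; 0 0 0)], sign=+1
Σ_t [2,4]: t=2:+1/138240 t=3:−1/25920 t=4:+1/55296 = -11/829440
(3j)²=11/1326 [(6 6 4; 2 0 -2)], sign=-1
⇒ 4πI² = 42/289
I = (-1)√(42/289/(4π)) = -0.10754019

-0.107540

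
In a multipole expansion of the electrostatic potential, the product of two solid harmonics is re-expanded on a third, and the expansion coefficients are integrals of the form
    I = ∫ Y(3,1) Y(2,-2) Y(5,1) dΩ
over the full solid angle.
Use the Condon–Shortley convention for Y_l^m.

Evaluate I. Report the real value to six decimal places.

-0.092802

Checks pass: Σm=0; 10 even; l₃=5∈[1,5].
(2·3+1)(2·2+1)(2·5+1) = 385
Δ: 0! 6! 4! / 11! → 1/2310
sum: t=0:+1/144 = 1/144
3j²(3 2 5; 0 0 0) = Δ·Π!·Σ² = 10/231  (sign -1)
sum: t=0:+1/1152 = 1/1152
3j²(3 2 5; 1 -2 1) = Δ·Π!·Σ² = 1/154  (sign +1)
combine: 4πI² = 385·10/231·1/154 = 25/231
take √, sign -1: I = -0.09280237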